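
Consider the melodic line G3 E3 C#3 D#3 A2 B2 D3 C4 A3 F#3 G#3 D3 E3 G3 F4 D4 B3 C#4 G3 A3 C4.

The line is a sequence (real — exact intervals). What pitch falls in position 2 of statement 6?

F5

With 7-note cells, note 2 of each statement runs E3, A3, D4.
Each moves up a 4th. Continuing: G4 → C5 → F5.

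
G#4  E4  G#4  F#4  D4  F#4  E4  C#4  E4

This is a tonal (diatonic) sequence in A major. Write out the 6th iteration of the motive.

Unit = 3 notes; the statements start on G#4, F#4, E4, moving down a 2nd each time.
Continuing the starts: D4 → C#4 → B3.
From B3 the diatonic shape gives B3 G#3 B3.

B3 G#3 B3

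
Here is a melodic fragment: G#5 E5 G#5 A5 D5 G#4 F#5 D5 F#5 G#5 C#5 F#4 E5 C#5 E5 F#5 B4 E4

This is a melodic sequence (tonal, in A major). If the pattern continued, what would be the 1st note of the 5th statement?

Grouping in 6s, the 1st note of each cell is G#5, F#5, E5.
Extending down a 2nd: D5 → C#5.

C#5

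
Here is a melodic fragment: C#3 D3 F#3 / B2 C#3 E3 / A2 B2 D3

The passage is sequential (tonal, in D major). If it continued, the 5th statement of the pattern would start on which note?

Taking 3-note groups, the heads are C#3, B2, A2: the pattern moves down a 2nd.
Continuing: G2 → F#2. Statement 5 starts on F#2.

F#2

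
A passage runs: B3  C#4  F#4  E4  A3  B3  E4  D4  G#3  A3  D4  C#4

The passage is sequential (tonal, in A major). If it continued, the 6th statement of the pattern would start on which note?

Unit = 4 notes; the statements start on B3, A3, G#3, moving down a 2nd each time.
Extending the heads down a 2nd: F#3 → E3 → D3.

D3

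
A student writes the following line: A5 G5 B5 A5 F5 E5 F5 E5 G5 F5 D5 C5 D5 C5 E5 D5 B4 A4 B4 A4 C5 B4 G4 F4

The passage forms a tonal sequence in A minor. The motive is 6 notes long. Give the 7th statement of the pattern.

With a 6-note motive the entries are A5, F5, D5, B4, each down a 3rd from the previous.
Continuing the starts: G4 → E4 → C4.
Statement 7 starts on C4 and keeps the same diatonic contour: C4 B3 D4 C4 A3 G3.

C4 B3 D4 C4 A3 G3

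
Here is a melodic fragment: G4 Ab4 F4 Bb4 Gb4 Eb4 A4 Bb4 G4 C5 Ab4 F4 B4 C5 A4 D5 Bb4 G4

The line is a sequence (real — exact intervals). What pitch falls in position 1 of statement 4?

C#5

The unit is 6 notes. Position-1 pitches of the 3 shown cells: G4, A4, B4.
From B4, up a 2nd gives C#5.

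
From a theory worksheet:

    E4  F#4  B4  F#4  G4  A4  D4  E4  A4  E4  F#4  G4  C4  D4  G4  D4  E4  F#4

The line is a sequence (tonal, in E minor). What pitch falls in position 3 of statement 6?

The unit is 6 notes. Position-3 pitches of the 3 shown cells: B4, A4, G4.
Extending down a 2nd: F#4 → E4 → D4.

D4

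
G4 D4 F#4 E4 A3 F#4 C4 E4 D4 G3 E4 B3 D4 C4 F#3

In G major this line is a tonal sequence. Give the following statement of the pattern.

D4 A3 C4 B3 E3

The 5-note cells begin on G4, F#4, E4 — each down a 2nd from the last.
From D4 the diatonic shape gives D4 A3 C4 B3 E3.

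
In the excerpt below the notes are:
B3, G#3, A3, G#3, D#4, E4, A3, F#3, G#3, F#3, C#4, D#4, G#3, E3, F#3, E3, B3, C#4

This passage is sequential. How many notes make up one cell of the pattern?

6

Try groups of 6 (3 cells in 18 notes):
B3 G#3 A3 G#3 D#4 E4 | A3 F#3 G#3 F#3 C#4 D#4 | G#3 E3 F#3 E3 B3 C#4
Each cell is the previous one down a 2nd — so the unit is 6 notes.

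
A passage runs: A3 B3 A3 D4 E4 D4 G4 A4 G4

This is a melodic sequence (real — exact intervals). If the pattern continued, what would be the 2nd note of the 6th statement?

The unit is 3 notes. Position-2 pitches of the 3 shown cells: B3, E4, A4.
Each moves up a 4th. Continuing: D5 → G5 → C6.

C6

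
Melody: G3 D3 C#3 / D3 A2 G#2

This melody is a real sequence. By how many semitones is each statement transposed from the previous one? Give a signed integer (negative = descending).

Unit = 3 notes; the statements start on G3, D3, moving down a 4th each time.
G3→D3 is 50 − 55 = -5 semitones.

-5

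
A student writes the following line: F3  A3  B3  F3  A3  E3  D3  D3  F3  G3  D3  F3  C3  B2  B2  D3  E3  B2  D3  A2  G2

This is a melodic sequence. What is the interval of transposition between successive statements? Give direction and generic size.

With a 7-note motive the entries are F3, D3, B2, each down a 3rd from the previous.
F3 to D3 is down a 3rd.

down a 3rd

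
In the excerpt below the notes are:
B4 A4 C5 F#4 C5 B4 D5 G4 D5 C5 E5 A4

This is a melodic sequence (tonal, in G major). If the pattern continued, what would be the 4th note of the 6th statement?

The unit is 4 notes. Position-4 pitches of the 3 shown cells: F#4, G4, A4.
Carrying that up a 2nd forward: B4 → C5 → D5.

D5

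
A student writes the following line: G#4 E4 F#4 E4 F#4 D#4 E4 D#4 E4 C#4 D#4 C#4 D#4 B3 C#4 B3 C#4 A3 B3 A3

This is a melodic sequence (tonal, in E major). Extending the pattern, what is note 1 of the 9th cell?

F#3

The unit is 4 notes. Position-1 pitches of the 5 shown cells: G#4, F#4, E4, D#4, C#4.
Carrying that down a 2nd forward: B3 → A3 → G#3 → F#3.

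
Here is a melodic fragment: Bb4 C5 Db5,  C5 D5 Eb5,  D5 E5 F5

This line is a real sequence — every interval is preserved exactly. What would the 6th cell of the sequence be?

G#5 A#5 B5

Taking 3-note groups, the heads are Bb4, C5, D5: the pattern moves up a 2nd.
Extending up a 2nd: E5 → F#5 → G#5.
So cell 6 is G#5 A#5 B5.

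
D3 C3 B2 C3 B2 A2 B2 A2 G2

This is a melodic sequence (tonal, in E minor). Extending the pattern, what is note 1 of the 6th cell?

Grouping in 3s, the 1st note of each cell is D3, C3, B2.
Each moves down a 2nd. Continuing: A2 → G2 → F#2.

F#2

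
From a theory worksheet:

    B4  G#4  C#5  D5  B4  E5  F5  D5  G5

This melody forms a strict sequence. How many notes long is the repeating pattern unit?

Try groups of 3 (3 cells in 9 notes):
B4 G#4 C#5 | D5 B4 E5 | F5 D5 G5
Every group is a transposition up a 3rd of the one before; no shorter unit works.

3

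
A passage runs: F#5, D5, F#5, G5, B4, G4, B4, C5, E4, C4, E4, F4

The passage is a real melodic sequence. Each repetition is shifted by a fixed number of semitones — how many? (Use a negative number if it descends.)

The 4-note cells begin on F#5, B4, E4 — each down a 5th from the last.
F#5→B4 is 71 − 78 = -7 semitones.

-7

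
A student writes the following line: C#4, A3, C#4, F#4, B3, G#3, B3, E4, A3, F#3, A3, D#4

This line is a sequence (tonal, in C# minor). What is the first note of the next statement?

G#3

Taking 4-note groups, the heads are C#4, B3, A3: the pattern moves down a 2nd.
One more step down a 2nd gives G#3.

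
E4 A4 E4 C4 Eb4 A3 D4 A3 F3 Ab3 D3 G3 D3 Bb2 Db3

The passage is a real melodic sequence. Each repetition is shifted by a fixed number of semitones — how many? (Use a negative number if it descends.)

Taking 5-note groups, the heads are E4, A3, D3: the pattern moves down a 5th.
Counting half-steps from E4 to A3: -7.

-7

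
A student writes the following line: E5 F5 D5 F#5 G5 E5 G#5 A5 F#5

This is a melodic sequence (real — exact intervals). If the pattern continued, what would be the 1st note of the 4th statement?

With 3-note cells, note 1 of each statement runs E5, F#5, G#5.
From G#5, up a 2nd gives A#5.

A#5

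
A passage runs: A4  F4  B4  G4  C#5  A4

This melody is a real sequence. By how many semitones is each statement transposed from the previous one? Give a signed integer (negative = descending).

The 2-note cells begin on A4, B4, C#5 — each up a 2nd from the last.
A4 to B4 spans +2 semitones.

2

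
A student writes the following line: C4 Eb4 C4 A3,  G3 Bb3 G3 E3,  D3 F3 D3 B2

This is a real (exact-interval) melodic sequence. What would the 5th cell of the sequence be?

Unit = 4 notes; the statements start on C4, G3, D3, moving down a 4th each time.
Extending down a 4th: A2 → E2.
From E2 the exact shape gives E2 G2 E2 C#2.

E2 G2 E2 C#2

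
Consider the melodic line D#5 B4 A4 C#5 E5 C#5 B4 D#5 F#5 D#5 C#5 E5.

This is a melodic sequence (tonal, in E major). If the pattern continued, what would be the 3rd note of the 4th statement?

Grouping in 4s, the 3rd note of each cell is A4, B4, C#5.
From C#5, up a 2nd gives D#5.

D#5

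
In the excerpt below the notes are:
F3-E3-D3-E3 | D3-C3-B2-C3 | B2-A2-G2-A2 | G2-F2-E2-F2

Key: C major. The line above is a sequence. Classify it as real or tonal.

tonal

Every note is diatonic to C major.
Cell 1 has -1 semitones from note 1 to 2, but cell 2 has -2 — the interval quality changes while the contour stays the same, which is the hallmark of a tonal sequence.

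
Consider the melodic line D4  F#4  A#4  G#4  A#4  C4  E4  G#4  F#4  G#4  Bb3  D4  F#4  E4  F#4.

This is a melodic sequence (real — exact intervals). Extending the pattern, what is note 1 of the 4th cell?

Ab3

Grouping in 5s, the 1st note of each cell is D4, C4, Bb3.
Each moves down a 2nd; the next is Ab3.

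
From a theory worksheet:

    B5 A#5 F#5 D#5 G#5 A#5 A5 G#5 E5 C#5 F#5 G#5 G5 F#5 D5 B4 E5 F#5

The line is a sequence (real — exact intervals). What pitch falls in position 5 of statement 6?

Bb4

The unit is 6 notes. Position-5 pitches of the 3 shown cells: G#5, F#5, E5.
Extending down a 2nd: D5 → C5 → Bb4.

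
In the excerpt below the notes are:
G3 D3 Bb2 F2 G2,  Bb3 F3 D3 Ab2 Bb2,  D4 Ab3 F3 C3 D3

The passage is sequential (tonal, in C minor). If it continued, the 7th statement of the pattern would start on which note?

With a 5-note motive the entries are G3, Bb3, D4, each up a 3rd from the previous.
Continuing: F4 → Ab4 → C5 → Eb5. Statement 7 starts on Eb5.

Eb5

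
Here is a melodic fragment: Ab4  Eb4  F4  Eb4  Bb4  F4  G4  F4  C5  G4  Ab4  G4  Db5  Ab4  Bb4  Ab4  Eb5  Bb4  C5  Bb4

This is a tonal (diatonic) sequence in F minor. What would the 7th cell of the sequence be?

The 4-note cells begin on Ab4, Bb4, C5, Db5, Eb5 — each up a 2nd from the last.
Continuing the starts: F5 → G5.
From G5 the diatonic shape gives G5 Db5 Eb5 Db5.

G5 Db5 Eb5 Db5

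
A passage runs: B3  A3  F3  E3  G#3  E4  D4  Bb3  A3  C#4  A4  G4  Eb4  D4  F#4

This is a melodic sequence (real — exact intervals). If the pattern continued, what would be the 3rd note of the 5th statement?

The unit is 5 notes. Position-3 pitches of the 3 shown cells: F3, Bb3, Eb4.
Each moves up a 4th. Continuing: Ab4 → Db5.

Db5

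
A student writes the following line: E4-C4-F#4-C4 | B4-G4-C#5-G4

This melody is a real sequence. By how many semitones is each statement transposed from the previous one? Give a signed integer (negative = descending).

Unit = 4 notes; the statements start on E4, B4, moving up a 5th each time.
Counting half-steps from E4 to B4: 7.

7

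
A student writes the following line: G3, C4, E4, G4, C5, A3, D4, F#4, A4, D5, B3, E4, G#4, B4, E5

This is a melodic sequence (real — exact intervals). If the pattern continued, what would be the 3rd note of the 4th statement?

A#4

With 5-note cells, note 3 of each statement runs E4, F#4, G#4.
Each moves up a 2nd; the next is A#4.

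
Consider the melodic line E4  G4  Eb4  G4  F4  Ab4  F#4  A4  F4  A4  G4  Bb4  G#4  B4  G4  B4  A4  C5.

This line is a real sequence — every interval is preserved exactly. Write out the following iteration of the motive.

The 6-note cells begin on E4, F#4, G#4 — each up a 2nd from the last.
So cell 4 is A#4 C#5 A4 C#5 B4 D5.

A#4 C#5 A4 C#5 B4 D5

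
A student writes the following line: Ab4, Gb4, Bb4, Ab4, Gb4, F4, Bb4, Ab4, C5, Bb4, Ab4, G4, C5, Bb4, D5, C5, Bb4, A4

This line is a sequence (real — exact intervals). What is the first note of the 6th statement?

F#5

With a 6-note motive the entries are Ab4, Bb4, C5, each up a 2nd from the previous.
Continuing: D5 → E5 → F#5. Statement 6 starts on F#5.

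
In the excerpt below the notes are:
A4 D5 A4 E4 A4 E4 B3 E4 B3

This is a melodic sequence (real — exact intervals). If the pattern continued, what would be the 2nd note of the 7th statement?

With 3-note cells, note 2 of each statement runs D5, A4, E4.
Carrying that down a 4th forward: B3 → F#3 → C#3 → G#2.

G#2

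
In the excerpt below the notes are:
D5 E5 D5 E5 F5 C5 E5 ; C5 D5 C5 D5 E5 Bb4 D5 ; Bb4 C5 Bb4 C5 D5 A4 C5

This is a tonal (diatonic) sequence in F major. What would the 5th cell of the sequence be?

The 7-note cells begin on D5, C5, Bb4 — each down a 2nd from the last.
Continuing the starts: A4 → G4.
Statement 5 starts on G4 and keeps the same diatonic contour: G4 A4 G4 A4 Bb4 F4 A4.

G4 A4 G4 A4 Bb4 F4 A4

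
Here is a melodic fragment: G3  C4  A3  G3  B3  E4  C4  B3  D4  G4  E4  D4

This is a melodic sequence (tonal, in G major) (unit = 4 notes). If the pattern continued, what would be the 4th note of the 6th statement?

The unit is 4 notes. Position-4 pitches of the 3 shown cells: G3, B3, D4.
Each moves up a 3rd. Continuing: F#4 → A4 → C5.

C5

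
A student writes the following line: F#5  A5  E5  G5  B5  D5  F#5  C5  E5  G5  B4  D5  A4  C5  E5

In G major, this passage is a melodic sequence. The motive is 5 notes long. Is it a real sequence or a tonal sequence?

Every note is diatonic to G major.
Cell 1 has +3 semitones from note 1 to 2, but cell 2 has +4 — the interval quality changes while the contour stays the same, which is the hallmark of a tonal sequence.

tonal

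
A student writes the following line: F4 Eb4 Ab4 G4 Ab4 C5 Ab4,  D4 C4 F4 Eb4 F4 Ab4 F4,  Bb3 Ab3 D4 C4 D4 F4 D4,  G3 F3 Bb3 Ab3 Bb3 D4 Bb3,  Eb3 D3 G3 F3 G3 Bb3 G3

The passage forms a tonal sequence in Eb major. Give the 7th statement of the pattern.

Ab2 G2 C3 Bb2 C3 Eb3 C3

The 7-note cells begin on F4, D4, Bb3, G3, Eb3 — each down a 3rd from the last.
Extending down a 3rd: C3 → Ab2.
From Ab2 the diatonic shape gives Ab2 G2 C3 Bb2 C3 Eb3 C3.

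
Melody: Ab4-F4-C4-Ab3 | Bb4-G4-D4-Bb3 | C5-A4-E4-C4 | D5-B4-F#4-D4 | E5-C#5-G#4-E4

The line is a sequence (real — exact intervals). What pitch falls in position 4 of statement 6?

F#4

With 4-note cells, note 4 of each statement runs Ab3, Bb3, C4, D4, E4.
One more up a 2nd gives F#4.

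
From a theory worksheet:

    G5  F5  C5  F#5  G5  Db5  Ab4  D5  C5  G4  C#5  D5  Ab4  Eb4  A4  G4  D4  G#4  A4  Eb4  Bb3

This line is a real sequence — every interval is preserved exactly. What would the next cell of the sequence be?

E4 D4 A3 D#4 E4 Bb3 F3

With a 7-note motive the entries are G5, D5, A4, each down a 4th from the previous.
So cell 4 is E4 D4 A3 D#4 E4 Bb3 F3.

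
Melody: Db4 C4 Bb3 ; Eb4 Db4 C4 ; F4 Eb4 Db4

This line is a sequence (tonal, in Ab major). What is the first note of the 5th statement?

With a 3-note motive the entries are Db4, Eb4, F4, each up a 2nd from the previous.
Extending the heads up a 2nd: G4 → Ab4.

Ab4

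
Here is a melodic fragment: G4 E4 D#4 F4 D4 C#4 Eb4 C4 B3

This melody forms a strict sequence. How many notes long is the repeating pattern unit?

3

There are 9 notes; a 3-note unit gives 3 cells:
G4 E4 D#4 | F4 D4 C#4 | Eb4 C4 B3
Each cell is the previous one down a 2nd — so the unit is 3 notes.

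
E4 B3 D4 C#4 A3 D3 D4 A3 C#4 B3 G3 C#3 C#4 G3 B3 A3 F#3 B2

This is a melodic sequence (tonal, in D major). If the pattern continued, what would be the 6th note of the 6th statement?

With 6-note cells, note 6 of each statement runs D3, C#3, B2.
Extending down a 2nd: A2 → G2 → F#2.

F#2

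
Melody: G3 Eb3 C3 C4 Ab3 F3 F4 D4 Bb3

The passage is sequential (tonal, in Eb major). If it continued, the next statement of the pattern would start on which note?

Taking 3-note groups, the heads are G3, C4, F4: the pattern moves up a 4th.
The next head, up a 4th from F4, is Bb4.

Bb4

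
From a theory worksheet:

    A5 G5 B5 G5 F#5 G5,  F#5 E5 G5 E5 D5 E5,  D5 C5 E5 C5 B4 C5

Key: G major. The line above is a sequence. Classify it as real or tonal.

tonal

Every note is diatonic to G major.
Cell 1 has +4 semitones from note 2 to 3, but cell 2 has +3 — the interval quality changes while the contour stays the same, which is the hallmark of a tonal sequence.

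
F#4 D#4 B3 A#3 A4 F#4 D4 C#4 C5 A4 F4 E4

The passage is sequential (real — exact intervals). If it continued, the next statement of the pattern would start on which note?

Unit = 4 notes; the statements start on F#4, A4, C5, moving up a 3rd each time.
The next head, up a 3rd from C5, is Eb5.

Eb5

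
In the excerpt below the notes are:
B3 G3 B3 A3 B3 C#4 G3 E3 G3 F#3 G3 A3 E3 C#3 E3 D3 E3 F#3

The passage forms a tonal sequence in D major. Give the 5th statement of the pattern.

The 6-note cells begin on B3, G3, E3 — each down a 3rd from the last.
Extending down a 3rd: C#3 → A2.
Statement 5 starts on A2 and keeps the same diatonic contour: A2 F#2 A2 G2 A2 B2.

A2 F#2 A2 G2 A2 B2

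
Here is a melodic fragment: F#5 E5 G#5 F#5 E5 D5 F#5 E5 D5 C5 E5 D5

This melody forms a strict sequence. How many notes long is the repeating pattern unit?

Try groups of 4 (3 cells in 12 notes):
F#5 E5 G#5 F#5 | E5 D5 F#5 E5 | D5 C5 E5 D5
That's a consistent down a 2nd shift per cell, and no other grouping gives one.

4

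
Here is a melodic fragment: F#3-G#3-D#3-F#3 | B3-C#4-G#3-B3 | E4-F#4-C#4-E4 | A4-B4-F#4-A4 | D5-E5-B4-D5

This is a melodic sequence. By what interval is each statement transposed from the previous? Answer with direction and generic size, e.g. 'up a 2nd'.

up a 4th

The 4-note cells begin on F#3, B3, E4, A4, D5 — each up a 4th from the last.
From F#3 to B3: up a 4th.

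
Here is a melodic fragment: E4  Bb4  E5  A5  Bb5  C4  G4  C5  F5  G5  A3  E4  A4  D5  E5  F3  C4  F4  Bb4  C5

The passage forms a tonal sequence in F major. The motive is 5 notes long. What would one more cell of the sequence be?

Unit = 5 notes; the statements start on E4, C4, A3, F3, moving down a 3rd each time.
Statement 5 starts on D3 and keeps the same diatonic contour: D3 A3 D4 G4 A4.

D3 A3 D4 G4 A4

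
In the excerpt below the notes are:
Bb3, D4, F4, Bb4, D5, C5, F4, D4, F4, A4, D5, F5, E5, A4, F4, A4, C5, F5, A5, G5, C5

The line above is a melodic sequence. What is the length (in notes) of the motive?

Try groups of 7 (3 cells in 21 notes):
Bb3 D4 F4 Bb4 D5 C5 F4 | D4 F4 A4 D5 F5 E5 A4 | F4 A4 C5 F5 A5 G5 C5
That's a consistent up a 3rd shift per cell, and no other grouping gives one.

7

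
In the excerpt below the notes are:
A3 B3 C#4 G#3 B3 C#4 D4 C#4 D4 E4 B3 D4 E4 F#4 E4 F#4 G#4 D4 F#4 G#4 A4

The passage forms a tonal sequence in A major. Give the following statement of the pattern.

With a 7-note motive the entries are A3, C#4, E4, each up a 3rd from the previous.
Statement 4 starts on G#4 and keeps the same diatonic contour: G#4 A4 B4 F#4 A4 B4 C#5.

G#4 A4 B4 F#4 A4 B4 C#5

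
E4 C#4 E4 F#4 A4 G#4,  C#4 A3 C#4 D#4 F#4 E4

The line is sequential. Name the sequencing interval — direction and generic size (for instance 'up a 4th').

down a 3rd

The 6-note cells begin on E4, C#4 — each down a 3rd from the last.
E4 to C#4 is down a 3rd.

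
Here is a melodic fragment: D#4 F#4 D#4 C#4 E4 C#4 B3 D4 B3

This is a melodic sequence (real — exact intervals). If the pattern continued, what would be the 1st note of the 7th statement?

The unit is 3 notes. Position-1 pitches of the 3 shown cells: D#4, C#4, B3.
Carrying that down a 2nd forward: A3 → G3 → F3 → Eb3.

Eb3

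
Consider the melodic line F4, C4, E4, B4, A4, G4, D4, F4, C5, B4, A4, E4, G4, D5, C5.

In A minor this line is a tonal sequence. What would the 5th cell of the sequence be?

Unit = 5 notes; the statements start on F4, G4, A4, moving up a 2nd each time.
Continuing the starts: B4 → C5.
From C5 the diatonic shape gives C5 G4 B4 F5 E5.

C5 G4 B4 F5 E5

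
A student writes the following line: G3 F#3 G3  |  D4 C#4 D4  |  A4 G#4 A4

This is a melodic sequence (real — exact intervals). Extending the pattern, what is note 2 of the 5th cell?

A#5

With 3-note cells, note 2 of each statement runs F#3, C#4, G#4.
Extending up a 5th: D#5 → A#5.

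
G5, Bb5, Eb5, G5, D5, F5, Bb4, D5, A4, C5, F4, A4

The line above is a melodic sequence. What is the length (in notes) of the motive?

4

12 notes total. Splitting into 3 groups of 4:
G5 Bb5 Eb5 G5 | D5 F5 Bb4 D5 | A4 C5 F4 A4
Every group is a transposition down a 4th of the one before; no shorter unit works.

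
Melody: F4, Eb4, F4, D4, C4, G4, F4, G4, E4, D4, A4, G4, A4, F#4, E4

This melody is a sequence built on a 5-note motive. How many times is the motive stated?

15 notes in groups of 5 gives 15/5 = 3 statements.
Starts: F4, G4, A4 — each up a 2nd.

3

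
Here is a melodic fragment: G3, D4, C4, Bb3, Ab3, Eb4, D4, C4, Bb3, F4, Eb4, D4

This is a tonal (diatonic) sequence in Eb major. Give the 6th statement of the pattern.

Eb4 Bb4 Ab4 G4

Taking 4-note groups, the heads are G3, Ab3, Bb3: the pattern moves up a 2nd.
Continuing the starts: C4 → D4 → Eb4.
From Eb4 the diatonic shape gives Eb4 Bb4 Ab4 G4.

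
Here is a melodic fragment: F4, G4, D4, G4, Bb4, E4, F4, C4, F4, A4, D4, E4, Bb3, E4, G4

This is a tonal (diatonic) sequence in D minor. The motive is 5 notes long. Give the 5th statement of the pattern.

Bb3 C4 G3 C4 E4

Unit = 5 notes; the statements start on F4, E4, D4, moving down a 2nd each time.
Carrying on: C4 → Bb3.
From Bb3 the diatonic shape gives Bb3 C4 G3 C4 E4.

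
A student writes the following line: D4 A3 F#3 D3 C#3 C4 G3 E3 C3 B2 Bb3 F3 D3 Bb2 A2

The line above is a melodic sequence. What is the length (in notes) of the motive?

There are 15 notes; a 5-note unit gives 3 cells:
D4 A3 F#3 D3 C#3 | C4 G3 E3 C3 B2 | Bb3 F3 D3 Bb2 A2
Every group is a transposition down a 2nd of the one before; no shorter unit works.

5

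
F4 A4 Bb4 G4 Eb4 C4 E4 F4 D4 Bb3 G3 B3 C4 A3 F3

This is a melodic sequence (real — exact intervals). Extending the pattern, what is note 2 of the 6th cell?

Grouping in 5s, the 2nd note of each cell is A4, E4, B3.
Extending down a 4th: F#3 → C#3 → G#2.

G#2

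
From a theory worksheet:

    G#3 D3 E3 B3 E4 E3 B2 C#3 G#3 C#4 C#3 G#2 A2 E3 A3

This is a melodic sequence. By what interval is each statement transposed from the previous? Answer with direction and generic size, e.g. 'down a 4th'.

With a 5-note motive the entries are G#3, E3, C#3, each down a 3rd from the previous.
From G#3 to E3: down a 3rd.

down a 3rd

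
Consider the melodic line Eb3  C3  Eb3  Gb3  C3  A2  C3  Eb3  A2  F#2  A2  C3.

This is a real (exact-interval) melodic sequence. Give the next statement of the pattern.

F#2 D#2 F#2 A2

The 4-note cells begin on Eb3, C3, A2 — each down a 3rd from the last.
Statement 4 starts on F#2 and keeps the same exact contour: F#2 D#2 F#2 A2.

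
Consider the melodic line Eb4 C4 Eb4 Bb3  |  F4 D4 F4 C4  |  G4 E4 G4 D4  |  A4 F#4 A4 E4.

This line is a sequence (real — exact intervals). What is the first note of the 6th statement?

C#5

Taking 4-note groups, the heads are Eb4, F4, G4, A4: the pattern moves up a 2nd.
Extending the heads up a 2nd: B4 → C#5.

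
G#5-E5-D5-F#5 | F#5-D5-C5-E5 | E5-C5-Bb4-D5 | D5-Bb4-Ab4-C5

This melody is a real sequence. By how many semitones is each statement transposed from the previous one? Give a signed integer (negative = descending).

The 4-note cells begin on G#5, F#5, E5, D5 — each down a 2nd from the last.
Counting half-steps from G#5 to F#5: -2.

-2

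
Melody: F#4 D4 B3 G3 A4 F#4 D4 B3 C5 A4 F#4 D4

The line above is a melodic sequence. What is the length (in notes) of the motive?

12 notes total. Splitting into 3 groups of 4:
F#4 D4 B3 G3 | A4 F#4 D4 B3 | C5 A4 F#4 D4
That's a consistent up a 3rd shift per cell, and no other grouping gives one.

4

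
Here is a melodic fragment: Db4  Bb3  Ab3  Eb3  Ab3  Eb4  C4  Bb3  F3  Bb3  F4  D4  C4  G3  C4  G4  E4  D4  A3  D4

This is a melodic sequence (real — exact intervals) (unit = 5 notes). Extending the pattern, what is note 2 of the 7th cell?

The unit is 5 notes. Position-2 pitches of the 4 shown cells: Bb3, C4, D4, E4.
Extending up a 2nd: F#4 → G#4 → A#4.

A#4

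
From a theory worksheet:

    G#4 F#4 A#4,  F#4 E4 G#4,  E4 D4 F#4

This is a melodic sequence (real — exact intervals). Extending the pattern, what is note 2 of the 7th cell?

Gb3

The unit is 3 notes. Position-2 pitches of the 3 shown cells: F#4, E4, D4.
Each moves down a 2nd. Continuing: C4 → Bb3 → Ab3 → Gb3.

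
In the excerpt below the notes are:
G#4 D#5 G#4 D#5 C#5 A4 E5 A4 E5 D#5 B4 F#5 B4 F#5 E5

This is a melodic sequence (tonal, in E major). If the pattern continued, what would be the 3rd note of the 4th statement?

C#5

The unit is 5 notes. Position-3 pitches of the 3 shown cells: G#4, A4, B4.
From B4, up a 2nd gives C#5.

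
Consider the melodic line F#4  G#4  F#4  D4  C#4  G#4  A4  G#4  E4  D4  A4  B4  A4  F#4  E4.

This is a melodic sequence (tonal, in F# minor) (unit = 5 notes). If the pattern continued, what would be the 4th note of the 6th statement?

Grouping in 5s, the 4th note of each cell is D4, E4, F#4.
Extending up a 2nd: G#4 → A4 → B4.

B4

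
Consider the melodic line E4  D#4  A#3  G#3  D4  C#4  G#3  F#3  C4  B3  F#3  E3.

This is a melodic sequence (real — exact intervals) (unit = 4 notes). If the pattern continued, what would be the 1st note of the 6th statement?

With 4-note cells, note 1 of each statement runs E4, D4, C4.
Each moves down a 2nd. Continuing: Bb3 → Ab3 → Gb3.

Gb3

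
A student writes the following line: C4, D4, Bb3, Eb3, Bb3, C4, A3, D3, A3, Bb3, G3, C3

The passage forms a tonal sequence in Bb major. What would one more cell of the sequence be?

Unit = 4 notes; the statements start on C4, Bb3, A3, moving down a 2nd each time.
From G3 the diatonic shape gives G3 A3 F3 Bb2.

G3 A3 F3 Bb2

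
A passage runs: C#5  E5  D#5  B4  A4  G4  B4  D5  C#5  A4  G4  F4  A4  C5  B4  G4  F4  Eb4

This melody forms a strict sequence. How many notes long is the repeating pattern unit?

Try groups of 6 (3 cells in 18 notes):
C#5 E5 D#5 B4 A4 G4 | B4 D5 C#5 A4 G4 F4 | A4 C5 B4 G4 F4 Eb4
Each cell is the previous one down a 2nd — so the unit is 6 notes.

6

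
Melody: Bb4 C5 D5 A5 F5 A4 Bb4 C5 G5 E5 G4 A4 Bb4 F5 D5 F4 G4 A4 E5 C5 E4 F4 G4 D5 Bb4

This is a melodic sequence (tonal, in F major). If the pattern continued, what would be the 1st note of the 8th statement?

Bb3

Grouping in 5s, the 1st note of each cell is Bb4, A4, G4, F4, E4.
Each moves down a 2nd. Continuing: D4 → C4 → Bb3.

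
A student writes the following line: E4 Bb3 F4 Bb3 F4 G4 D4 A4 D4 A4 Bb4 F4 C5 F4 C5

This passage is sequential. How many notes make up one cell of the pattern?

15 notes total. Splitting into 3 groups of 5:
E4 Bb3 F4 Bb3 F4 | G4 D4 A4 D4 A4 | Bb4 F4 C5 F4 C5
Every group is a transposition up a 3rd of the one before; no shorter unit works.

5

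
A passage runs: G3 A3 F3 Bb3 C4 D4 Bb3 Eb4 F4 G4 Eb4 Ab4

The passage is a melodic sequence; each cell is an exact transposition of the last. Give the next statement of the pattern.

Bb4 C5 Ab4 Db5

With a 4-note motive the entries are G3, C4, F4, each up a 4th from the previous.
From Bb4 the exact shape gives Bb4 C5 Ab4 Db5.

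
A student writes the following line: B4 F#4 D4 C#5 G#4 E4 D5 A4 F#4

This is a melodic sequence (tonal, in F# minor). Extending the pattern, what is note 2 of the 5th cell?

Grouping in 3s, the 2nd note of each cell is F#4, G#4, A4.
Each moves up a 2nd. Continuing: B4 → C#5.

C#5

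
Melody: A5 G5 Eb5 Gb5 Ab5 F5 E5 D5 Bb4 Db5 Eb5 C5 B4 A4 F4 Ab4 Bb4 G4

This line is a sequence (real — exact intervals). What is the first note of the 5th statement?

The 6-note cells begin on A5, E5, B4 — each down a 4th from the last.
Extending the heads down a 4th: F#4 → C#4.

C#4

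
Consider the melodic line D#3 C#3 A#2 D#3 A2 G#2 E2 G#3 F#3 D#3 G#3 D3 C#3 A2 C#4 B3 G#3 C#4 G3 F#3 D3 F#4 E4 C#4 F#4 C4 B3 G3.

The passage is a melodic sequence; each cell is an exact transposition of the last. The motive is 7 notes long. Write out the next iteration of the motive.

Unit = 7 notes; the statements start on D#3, G#3, C#4, F#4, moving up a 4th each time.
Statement 5 starts on B4 and keeps the same exact contour: B4 A4 F#4 B4 F4 E4 C4.

B4 A4 F#4 B4 F4 E4 C4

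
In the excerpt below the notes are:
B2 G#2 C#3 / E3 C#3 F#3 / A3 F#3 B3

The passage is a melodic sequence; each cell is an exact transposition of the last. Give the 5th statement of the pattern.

G4 E4 A4

Taking 3-note groups, the heads are B2, E3, A3: the pattern moves up a 4th.
Extending up a 4th: D4 → G4.
From G4 the exact shape gives G4 E4 A4.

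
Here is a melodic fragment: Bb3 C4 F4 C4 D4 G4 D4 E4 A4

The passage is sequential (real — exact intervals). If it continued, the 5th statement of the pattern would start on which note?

F#4

With a 3-note motive the entries are Bb3, C4, D4, each up a 2nd from the previous.
Continuing: E4 → F#4. Statement 5 starts on F#4.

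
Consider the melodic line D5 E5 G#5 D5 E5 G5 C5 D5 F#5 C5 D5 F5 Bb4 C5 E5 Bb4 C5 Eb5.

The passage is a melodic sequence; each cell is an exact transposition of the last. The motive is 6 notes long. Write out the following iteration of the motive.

Ab4 Bb4 D5 Ab4 Bb4 Db5

The 6-note cells begin on D5, C5, Bb4 — each down a 2nd from the last.
Statement 4 starts on Ab4 and keeps the same exact contour: Ab4 Bb4 D5 Ab4 Bb4 Db5.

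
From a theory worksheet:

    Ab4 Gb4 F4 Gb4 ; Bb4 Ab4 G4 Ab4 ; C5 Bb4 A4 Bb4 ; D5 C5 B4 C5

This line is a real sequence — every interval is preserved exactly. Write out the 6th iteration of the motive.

Taking 4-note groups, the heads are Ab4, Bb4, C5, D5: the pattern moves up a 2nd.
Carrying on: E5 → F#5.
From F#5 the exact shape gives F#5 E5 D#5 E5.

F#5 E5 D#5 E5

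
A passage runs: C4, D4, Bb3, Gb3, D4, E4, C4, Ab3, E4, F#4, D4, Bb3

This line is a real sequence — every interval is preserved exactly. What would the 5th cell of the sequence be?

The 4-note cells begin on C4, D4, E4 — each up a 2nd from the last.
Extending up a 2nd: F#4 → G#4.
So cell 5 is G#4 A#4 F#4 D4.

G#4 A#4 F#4 D4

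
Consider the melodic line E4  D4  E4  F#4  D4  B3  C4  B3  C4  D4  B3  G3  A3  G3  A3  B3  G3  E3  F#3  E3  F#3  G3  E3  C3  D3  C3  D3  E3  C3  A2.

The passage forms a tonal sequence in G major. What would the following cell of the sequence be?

The 6-note cells begin on E4, C4, A3, F#3, D3 — each down a 3rd from the last.
From B2 the diatonic shape gives B2 A2 B2 C3 A2 F#2.

B2 A2 B2 C3 A2 F#2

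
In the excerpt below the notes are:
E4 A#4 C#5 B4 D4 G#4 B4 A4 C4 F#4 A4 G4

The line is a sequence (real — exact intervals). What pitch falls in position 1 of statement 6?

Gb3

Grouping in 4s, the 1st note of each cell is E4, D4, C4.
Carrying that down a 2nd forward: Bb3 → Ab3 → Gb3.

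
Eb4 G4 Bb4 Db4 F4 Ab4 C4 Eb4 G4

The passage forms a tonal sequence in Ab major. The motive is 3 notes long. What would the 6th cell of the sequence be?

Unit = 3 notes; the statements start on Eb4, Db4, C4, moving down a 2nd each time.
Extending down a 2nd: Bb3 → Ab3 → G3.
From G3 the diatonic shape gives G3 Bb3 Db4.

G3 Bb3 Db4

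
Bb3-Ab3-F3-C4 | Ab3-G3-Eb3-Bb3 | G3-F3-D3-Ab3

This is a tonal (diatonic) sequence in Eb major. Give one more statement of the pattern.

F3 Eb3 C3 G3

The 4-note cells begin on Bb3, Ab3, G3 — each down a 2nd from the last.
So cell 4 is F3 Eb3 C3 G3.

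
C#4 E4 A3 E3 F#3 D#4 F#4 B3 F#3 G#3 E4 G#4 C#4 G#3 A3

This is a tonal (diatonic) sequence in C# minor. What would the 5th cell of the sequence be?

With a 5-note motive the entries are C#4, D#4, E4, each up a 2nd from the previous.
Extending up a 2nd: F#4 → G#4.
From G#4 the diatonic shape gives G#4 B4 E4 B3 C#4.

G#4 B4 E4 B3 C#4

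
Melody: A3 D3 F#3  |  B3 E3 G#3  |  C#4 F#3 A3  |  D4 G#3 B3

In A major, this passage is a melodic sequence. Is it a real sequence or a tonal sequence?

Every note is diatonic to A major.
Cell 1 has +4 semitones from note 2 to 3, but cell 3 has +3 — the interval quality changes while the contour stays the same, which is the hallmark of a tonal sequence.

tonal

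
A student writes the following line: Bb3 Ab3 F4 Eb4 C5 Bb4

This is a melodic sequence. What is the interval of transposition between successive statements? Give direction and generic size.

up a 5th

The 2-note cells begin on Bb3, F4, C5 — each up a 5th from the last.
From Bb3 to F4: up a 5th.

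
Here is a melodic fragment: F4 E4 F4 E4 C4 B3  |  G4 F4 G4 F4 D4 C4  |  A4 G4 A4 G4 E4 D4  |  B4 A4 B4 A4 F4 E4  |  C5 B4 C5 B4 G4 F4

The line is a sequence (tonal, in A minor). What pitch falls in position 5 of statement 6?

A4

Grouping in 6s, the 5th note of each cell is C4, D4, E4, F4, G4.
From G4, up a 2nd gives A4.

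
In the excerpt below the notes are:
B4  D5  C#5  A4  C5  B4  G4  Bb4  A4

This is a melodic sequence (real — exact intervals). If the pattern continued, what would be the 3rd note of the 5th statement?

F4

The unit is 3 notes. Position-3 pitches of the 3 shown cells: C#5, B4, A4.
Carrying that down a 2nd forward: G4 → F4.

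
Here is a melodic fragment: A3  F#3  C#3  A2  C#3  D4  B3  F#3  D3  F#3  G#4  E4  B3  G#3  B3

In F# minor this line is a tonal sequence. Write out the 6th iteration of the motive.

Taking 5-note groups, the heads are A3, D4, G#4: the pattern moves up a 4th.
Continuing the starts: C#5 → F#5 → B5.
Statement 6 starts on B5 and keeps the same diatonic contour: B5 G#5 D5 B4 D5.

B5 G#5 D5 B4 D5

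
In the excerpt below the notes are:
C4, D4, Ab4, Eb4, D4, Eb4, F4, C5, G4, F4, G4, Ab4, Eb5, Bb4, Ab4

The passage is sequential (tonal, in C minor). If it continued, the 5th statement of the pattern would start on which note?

Unit = 5 notes; the statements start on C4, Eb4, G4, moving up a 3rd each time.
Continuing: Bb4 → D5. Statement 5 starts on D5.

D5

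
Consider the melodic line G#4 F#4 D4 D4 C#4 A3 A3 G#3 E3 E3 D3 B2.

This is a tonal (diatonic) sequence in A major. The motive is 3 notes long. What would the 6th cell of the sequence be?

The 3-note cells begin on G#4, D4, A3, E3 — each down a 4th from the last.
Carrying on: B2 → F#2.
Statement 6 starts on F#2 and keeps the same diatonic contour: F#2 E2 C#2.

F#2 E2 C#2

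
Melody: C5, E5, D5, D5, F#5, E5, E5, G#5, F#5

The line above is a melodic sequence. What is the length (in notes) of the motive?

3

There are 9 notes; a 3-note unit gives 3 cells:
C5 E5 D5 | D5 F#5 E5 | E5 G#5 F#5
Every group is a transposition up a 2nd of the one before; no shorter unit works.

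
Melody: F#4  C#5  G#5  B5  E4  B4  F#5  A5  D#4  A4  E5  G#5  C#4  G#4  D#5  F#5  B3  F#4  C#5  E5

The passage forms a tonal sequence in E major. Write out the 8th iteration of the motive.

Unit = 4 notes; the statements start on F#4, E4, D#4, C#4, B3, moving down a 2nd each time.
Continuing the starts: A3 → G#3 → F#3.
From F#3 the diatonic shape gives F#3 C#4 G#4 B4.

F#3 C#4 G#4 B4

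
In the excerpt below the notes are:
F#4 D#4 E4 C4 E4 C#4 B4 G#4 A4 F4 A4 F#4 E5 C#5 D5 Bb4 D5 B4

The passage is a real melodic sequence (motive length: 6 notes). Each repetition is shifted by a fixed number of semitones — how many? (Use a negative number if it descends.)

Taking 6-note groups, the heads are F#4, B4, E5: the pattern moves up a 4th.
Counting half-steps from F#4 to B4: 5.

5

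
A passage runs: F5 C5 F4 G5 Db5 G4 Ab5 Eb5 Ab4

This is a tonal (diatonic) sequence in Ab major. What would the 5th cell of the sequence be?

C6 G5 C5

Taking 3-note groups, the heads are F5, G5, Ab5: the pattern moves up a 2nd.
Extending up a 2nd: Bb5 → C6.
From C6 the diatonic shape gives C6 G5 C5.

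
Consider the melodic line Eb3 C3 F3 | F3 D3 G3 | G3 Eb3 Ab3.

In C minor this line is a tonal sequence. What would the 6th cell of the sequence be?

Taking 3-note groups, the heads are Eb3, F3, G3: the pattern moves up a 2nd.
Continuing the starts: Ab3 → Bb3 → C4.
Statement 6 starts on C4 and keeps the same diatonic contour: C4 Ab3 D4.

C4 Ab3 D4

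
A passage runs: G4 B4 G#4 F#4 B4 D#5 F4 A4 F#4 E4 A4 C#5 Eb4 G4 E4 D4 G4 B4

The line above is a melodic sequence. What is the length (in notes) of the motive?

6

There are 18 notes; a 6-note unit gives 3 cells:
G4 B4 G#4 F#4 B4 D#5 | F4 A4 F#4 E4 A4 C#5 | Eb4 G4 E4 D4 G4 B4
Every group is a transposition down a 2nd of the one before; no shorter unit works.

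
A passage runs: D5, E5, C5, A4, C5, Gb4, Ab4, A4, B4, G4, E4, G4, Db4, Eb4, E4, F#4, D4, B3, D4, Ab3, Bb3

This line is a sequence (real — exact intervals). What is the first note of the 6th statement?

C#3

With a 7-note motive the entries are D5, A4, E4, each down a 4th from the previous.
Continuing: B3 → F#3 → C#3. Statement 6 starts on C#3.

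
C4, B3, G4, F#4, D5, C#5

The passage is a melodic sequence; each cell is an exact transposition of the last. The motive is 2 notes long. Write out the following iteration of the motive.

A5 G#5

The 2-note cells begin on C4, G4, D5 — each up a 5th from the last.
Statement 4 starts on A5 and keeps the same exact contour: A5 G#5.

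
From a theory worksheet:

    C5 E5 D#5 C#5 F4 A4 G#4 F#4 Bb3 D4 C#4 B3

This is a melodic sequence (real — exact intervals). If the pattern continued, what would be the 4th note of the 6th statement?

The unit is 4 notes. Position-4 pitches of the 3 shown cells: C#5, F#4, B3.
Extending down a 5th: E3 → A2 → D2.

D2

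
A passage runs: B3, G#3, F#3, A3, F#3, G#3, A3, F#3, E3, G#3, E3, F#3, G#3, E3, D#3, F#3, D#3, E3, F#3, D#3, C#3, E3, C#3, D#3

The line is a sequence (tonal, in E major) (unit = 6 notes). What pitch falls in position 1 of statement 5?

Grouping in 6s, the 1st note of each cell is B3, A3, G#3, F#3.
One more down a 2nd gives E3.

E3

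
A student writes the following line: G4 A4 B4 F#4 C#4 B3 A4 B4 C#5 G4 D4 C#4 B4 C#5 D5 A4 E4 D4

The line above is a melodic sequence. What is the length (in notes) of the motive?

6

18 notes total. Splitting into 3 groups of 6:
G4 A4 B4 F#4 C#4 B3 | A4 B4 C#5 G4 D4 C#4 | B4 C#5 D5 A4 E4 D4
That's a consistent up a 2nd shift per cell, and no other grouping gives one.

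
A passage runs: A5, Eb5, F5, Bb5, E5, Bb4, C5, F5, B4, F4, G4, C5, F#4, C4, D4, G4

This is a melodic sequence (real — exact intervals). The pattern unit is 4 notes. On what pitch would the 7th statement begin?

D#3

The 4-note cells begin on A5, E5, B4, F#4 — each down a 4th from the last.
Continuing: C#4 → G#3 → D#3. Statement 7 starts on D#3.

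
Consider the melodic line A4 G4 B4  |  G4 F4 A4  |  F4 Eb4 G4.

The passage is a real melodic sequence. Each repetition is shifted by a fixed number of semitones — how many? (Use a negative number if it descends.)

The 3-note cells begin on A4, G4, F4 — each down a 2nd from the last.
A4 to G4 spans -2 semitones.

-2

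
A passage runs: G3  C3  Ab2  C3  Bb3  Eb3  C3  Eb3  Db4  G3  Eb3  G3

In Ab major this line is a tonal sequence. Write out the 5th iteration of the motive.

Ab4 Db4 Bb3 Db4

Taking 4-note groups, the heads are G3, Bb3, Db4: the pattern moves up a 3rd.
Carrying on: F4 → Ab4.
Statement 5 starts on Ab4 and keeps the same diatonic contour: Ab4 Db4 Bb3 Db4.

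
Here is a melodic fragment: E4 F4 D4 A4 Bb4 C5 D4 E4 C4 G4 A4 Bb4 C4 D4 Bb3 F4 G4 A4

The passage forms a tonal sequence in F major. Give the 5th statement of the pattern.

Unit = 6 notes; the statements start on E4, D4, C4, moving down a 2nd each time.
Extending down a 2nd: Bb3 → A3.
Statement 5 starts on A3 and keeps the same diatonic contour: A3 Bb3 G3 D4 E4 F4.

A3 Bb3 G3 D4 E4 F4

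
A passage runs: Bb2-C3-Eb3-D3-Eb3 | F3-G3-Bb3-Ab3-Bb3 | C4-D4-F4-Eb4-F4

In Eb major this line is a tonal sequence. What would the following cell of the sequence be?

G4 Ab4 C5 Bb4 C5

The 5-note cells begin on Bb2, F3, C4 — each up a 5th from the last.
So cell 4 is G4 Ab4 C5 Bb4 C5.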